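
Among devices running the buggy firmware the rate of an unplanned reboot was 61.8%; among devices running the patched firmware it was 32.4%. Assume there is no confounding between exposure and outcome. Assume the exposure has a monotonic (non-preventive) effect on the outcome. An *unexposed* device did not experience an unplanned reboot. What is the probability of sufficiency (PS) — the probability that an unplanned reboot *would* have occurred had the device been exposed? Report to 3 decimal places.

PS ≈ 0.435

p₁ = 0.618, p₀ = 0.324.
Under exogeneity and monotonicity, PS = (p₁ − p₀) / (1 − p₀).
PS = (0.618 − 0.324) / (1 − 0.324) = 0.294 / 0.676 ≈ 0.4349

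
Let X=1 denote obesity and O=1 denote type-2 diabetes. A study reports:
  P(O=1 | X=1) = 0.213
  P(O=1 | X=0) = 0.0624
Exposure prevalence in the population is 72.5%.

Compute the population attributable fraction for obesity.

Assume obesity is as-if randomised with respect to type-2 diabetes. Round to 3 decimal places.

Let p₁ = 0.213, p₀ = 0.0624.
Overall risk P(Y=1) = π·p₁ + (1−π)·p₀ = 0.725×0.213 + 0.275×0.0624 = 0.17158.
Under exogeneity, PAF = [P(Y=1) − p₀] / P(Y=1).
PAF = (0.17158 − 0.0624) / 0.17158 ≈ 0.6363

PAF ≈ 0.636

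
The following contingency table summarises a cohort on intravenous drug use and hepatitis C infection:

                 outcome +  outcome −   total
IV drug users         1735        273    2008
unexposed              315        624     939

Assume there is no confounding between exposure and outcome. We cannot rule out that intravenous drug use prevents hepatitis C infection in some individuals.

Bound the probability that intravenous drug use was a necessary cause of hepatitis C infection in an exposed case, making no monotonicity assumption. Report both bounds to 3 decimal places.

0.612 ≤ PN ≤ 0.769

p₁ = P(outcome | exposed) = 1735/2008 = 0.86404
p₀ = P(outcome | unexposed) = 315/939 = 0.33546
Under exogeneity alone the bounds on PN are max{0,(p₁−p₀)/p₁} ≤ PN ≤ min{1,(1−p₀)/p₁}.
  lower = (p₁ − p₀)/p₁ = 0.52858 / 0.86404 ≈ 0.6118
  upper = min{1, (1 − p₀)/p₁} = 0.66454 / 0.86404 ≈ 0.7691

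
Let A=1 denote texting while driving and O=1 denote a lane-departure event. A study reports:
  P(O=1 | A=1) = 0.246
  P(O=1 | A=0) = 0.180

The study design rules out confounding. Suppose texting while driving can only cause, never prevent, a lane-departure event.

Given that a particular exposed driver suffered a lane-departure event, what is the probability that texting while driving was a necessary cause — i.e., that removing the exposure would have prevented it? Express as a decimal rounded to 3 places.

PN ≈ 0.268

Let p₁ = 0.246, p₀ = 0.18.
Under exogeneity and monotonicity, PN = (p₁ − p₀) / p₁.
PN = (0.246 − 0.18) / 0.246 = 0.066 / 0.246 ≈ 0.2683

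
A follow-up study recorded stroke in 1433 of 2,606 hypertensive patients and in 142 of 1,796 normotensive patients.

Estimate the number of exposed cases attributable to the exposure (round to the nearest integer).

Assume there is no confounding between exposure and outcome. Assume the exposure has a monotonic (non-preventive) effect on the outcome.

about 1227 cases

p₁ = P(outcome | exposed) = 1433/2606 = 0.54988
p₀ = P(outcome | unexposed) = 142/1796 = 0.079065
PN = (p₁ − p₀)/p₁ = (0.54988 − 0.079065) / 0.54988 ≈ 0.85622.
Attributable cases ≈ PN × (exposed cases) = 0.85622 × 1433 ≈ 1226.96.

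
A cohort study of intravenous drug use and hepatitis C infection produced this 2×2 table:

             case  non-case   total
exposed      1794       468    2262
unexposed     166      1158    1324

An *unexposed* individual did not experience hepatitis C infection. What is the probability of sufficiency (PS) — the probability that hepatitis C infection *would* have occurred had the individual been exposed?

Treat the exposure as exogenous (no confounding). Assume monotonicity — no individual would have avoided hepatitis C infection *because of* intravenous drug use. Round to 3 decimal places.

p₁ = P(outcome | exposed) = 1794/2262 = 0.7931
p₀ = P(outcome | unexposed) = 166/1324 = 0.12538
Under exogeneity and monotonicity, PS = (p₁ − p₀) / (1 − p₀).
PS = (0.7931 − 0.12538) / (1 − 0.12538) = 0.66773 / 0.87462 ≈ 0.7634

PS ≈ 0.763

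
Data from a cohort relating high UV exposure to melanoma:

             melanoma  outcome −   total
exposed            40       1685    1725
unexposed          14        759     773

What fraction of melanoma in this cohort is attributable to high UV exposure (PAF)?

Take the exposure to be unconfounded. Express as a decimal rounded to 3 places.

PAF ≈ 0.162

p₁ = P(outcome | exposed) = 40/1725 = 0.023188
p₀ = P(outcome | unexposed) = 14/773 = 0.018111
Exposure prevalence π = 1725/2498 = 0.69055; overall risk P(Y=1) = 0.021617.
Under exogeneity, PAF = [P(Y=1) − p₀]/P(Y=1).
PAF = (0.021617 − 0.018111) / 0.021617 ≈ 0.1622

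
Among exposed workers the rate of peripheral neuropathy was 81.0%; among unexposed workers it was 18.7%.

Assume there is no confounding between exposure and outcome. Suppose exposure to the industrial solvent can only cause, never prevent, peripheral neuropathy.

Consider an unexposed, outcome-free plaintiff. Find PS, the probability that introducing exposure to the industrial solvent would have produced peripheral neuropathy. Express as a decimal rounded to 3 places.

PS ≈ 0.766

p₁ = 0.81, p₀ = 0.187.
Under exogeneity and monotonicity, PS = (p₁ − p₀) / (1 − p₀).
PS = (0.81 − 0.187) / (1 − 0.187) = 0.623 / 0.813 ≈ 0.7663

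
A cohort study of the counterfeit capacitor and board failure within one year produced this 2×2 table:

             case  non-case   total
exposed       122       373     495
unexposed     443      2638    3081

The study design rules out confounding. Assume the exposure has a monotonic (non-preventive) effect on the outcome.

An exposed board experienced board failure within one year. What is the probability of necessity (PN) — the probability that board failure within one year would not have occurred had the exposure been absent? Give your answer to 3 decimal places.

PN ≈ 0.417

p₁ = P(outcome | exposed) = 122/495 = 0.24646
p₀ = P(outcome | unexposed) = 443/3081 = 0.14378
Under exogeneity and monotonicity, PN = (p₁ − p₀) / p₁.
PN = (0.24646 − 0.14378) / 0.24646 = 0.10268 / 0.24646 ≈ 0.4166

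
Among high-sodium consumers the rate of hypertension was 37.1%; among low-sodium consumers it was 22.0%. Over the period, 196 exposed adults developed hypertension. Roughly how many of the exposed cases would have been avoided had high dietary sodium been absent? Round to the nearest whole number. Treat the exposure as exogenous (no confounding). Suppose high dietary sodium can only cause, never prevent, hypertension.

p₁ = 0.371, p₀ = 0.22.
PN = (p₁ − p₀)/p₁ = (0.371 − 0.22) / 0.371 ≈ 0.40701.
Attributable cases ≈ PN × (exposed cases) = 0.40701 × 196 ≈ 79.77.

about 80 cases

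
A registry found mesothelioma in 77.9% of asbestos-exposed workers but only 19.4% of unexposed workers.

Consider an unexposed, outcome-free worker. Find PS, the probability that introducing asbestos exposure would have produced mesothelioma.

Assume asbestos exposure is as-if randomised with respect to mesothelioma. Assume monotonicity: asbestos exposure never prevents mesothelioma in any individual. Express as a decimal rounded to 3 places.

PS ≈ 0.726

p₁ = 0.779, p₀ = 0.194.
Under exogeneity and monotonicity, PS = (p₁ − p₀) / (1 − p₀).
PS = (0.779 − 0.194) / (1 − 0.194) = 0.585 / 0.806 ≈ 0.7258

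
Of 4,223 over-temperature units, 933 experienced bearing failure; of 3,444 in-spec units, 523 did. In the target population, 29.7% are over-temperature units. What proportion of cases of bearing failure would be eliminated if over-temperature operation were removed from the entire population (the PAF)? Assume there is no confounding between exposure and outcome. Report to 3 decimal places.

p₁ = P(outcome | exposed) = 933/4223 = 0.22093
p₀ = P(outcome | unexposed) = 523/3444 = 0.15186
Overall risk P(Y=1) = π·p₁ + (1−π)·p₀ = 0.297×0.22093 + 0.703×0.15186 = 0.17237.
Under exogeneity, PAF = [P(Y=1) − p₀] / P(Y=1).
PAF = (0.17237 − 0.15186) / 0.17237 ≈ 0.1190

PAF ≈ 0.119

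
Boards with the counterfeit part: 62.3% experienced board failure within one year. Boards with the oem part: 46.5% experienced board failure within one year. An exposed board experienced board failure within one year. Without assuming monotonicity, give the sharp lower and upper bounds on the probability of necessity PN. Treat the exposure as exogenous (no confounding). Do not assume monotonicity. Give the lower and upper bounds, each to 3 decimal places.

0.254 ≤ PN ≤ 0.859

p₁ = 0.623, p₀ = 0.465.
Under exogeneity alone the bounds on PN are max{0,(p₁−p₀)/p₁} ≤ PN ≤ min{1,(1−p₀)/p₁}.
  lower = (p₁ − p₀)/p₁ = 0.158 / 0.623 ≈ 0.2536
  upper = min{1, (1 − p₀)/p₁} = 0.535 / 0.623 ≈ 0.8587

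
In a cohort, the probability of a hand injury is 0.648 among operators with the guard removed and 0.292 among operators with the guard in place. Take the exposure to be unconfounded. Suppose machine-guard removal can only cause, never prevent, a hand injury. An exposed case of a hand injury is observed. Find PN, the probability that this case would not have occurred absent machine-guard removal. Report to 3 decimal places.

Let p₁ = 0.648, p₀ = 0.292.
Under exogeneity and monotonicity, PN = (p₁ − p₀) / p₁.
PN = (0.648 − 0.292) / 0.648 = 0.356 / 0.648 ≈ 0.5494

PN ≈ 0.549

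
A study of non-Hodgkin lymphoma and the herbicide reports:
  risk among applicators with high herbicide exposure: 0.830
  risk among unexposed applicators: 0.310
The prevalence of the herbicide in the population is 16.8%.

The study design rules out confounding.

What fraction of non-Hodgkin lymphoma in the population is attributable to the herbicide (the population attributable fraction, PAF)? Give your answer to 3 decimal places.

Let p₁ = 0.83, p₀ = 0.31.
Overall risk P(Y=1) = π·p₁ + (1−π)·p₀ = 0.168×0.83 + 0.832×0.31 = 0.39736.
Under exogeneity, PAF = [P(Y=1) − p₀] / P(Y=1).
PAF = (0.39736 − 0.31) / 0.39736 ≈ 0.2199

PAF ≈ 0.220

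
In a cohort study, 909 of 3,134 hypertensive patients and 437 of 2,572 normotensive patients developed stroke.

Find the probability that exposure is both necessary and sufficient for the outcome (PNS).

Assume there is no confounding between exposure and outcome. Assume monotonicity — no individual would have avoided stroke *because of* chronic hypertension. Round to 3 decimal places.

p₁ = P(outcome | exposed) = 909/3134 = 0.29004
p₀ = P(outcome | unexposed) = 437/2572 = 0.16991
Under exogeneity and monotonicity, PNS = p₁ − p₀.
PNS = 0.29004 − 0.16991 = 0.12014

PNS ≈ 0.120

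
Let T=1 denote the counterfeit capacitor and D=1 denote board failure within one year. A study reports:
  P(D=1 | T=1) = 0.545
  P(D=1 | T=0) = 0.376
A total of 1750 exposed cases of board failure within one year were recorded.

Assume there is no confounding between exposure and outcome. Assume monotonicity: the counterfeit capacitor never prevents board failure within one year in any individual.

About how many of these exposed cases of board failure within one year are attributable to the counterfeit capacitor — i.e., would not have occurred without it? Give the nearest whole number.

Let p₁ = 0.545, p₀ = 0.376.
PN = (p₁ − p₀)/p₁ = (0.545 − 0.376) / 0.545 ≈ 0.31009.
Attributable cases ≈ PN × (exposed cases) = 0.31009 × 1750 ≈ 542.66.

about 543 cases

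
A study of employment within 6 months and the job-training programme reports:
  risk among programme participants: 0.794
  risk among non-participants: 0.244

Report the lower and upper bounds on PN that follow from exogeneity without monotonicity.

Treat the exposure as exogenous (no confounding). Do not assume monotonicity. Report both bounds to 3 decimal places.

0.693 ≤ PN ≤ 0.952

Let p₁ = 0.794, p₀ = 0.244.
Under exogeneity alone the bounds on PN are max{0,(p₁−p₀)/p₁} ≤ PN ≤ min{1,(1−p₀)/p₁}.
  lower = (p₁ − p₀)/p₁ = 0.55 / 0.794 ≈ 0.6927
  upper = min{1, (1 − p₀)/p₁} = 0.756 / 0.794 ≈ 0.9521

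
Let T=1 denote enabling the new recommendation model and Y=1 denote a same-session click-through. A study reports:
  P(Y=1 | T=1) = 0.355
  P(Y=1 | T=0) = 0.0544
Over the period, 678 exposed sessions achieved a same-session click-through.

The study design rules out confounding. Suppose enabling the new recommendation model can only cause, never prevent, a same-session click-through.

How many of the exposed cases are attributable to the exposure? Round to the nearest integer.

Let p₁ = 0.355, p₀ = 0.0544.
PN = (p₁ − p₀)/p₁ = (0.355 − 0.0544) / 0.355 ≈ 0.84676.
Attributable cases ≈ PN × (exposed cases) = 0.84676 × 678 ≈ 574.10.

about 574 cases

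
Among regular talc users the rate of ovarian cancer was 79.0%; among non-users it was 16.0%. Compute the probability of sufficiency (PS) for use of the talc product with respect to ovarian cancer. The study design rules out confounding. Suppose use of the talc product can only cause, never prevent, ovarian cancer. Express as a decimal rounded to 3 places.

p₁ = 0.79, p₀ = 0.16.
Under exogeneity and monotonicity, PS = (p₁ − p₀) / (1 − p₀).
PS = (0.79 − 0.16) / (1 − 0.16) = 0.63 / 0.84 ≈ 0.7500

PS ≈ 0.750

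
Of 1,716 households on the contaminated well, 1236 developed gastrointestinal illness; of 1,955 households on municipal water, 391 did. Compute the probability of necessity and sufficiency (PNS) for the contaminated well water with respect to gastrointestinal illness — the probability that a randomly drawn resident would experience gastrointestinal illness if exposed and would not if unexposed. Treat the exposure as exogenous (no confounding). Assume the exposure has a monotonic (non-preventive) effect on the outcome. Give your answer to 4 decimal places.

PNS ≈ 0.5203

p₁ = P(outcome | exposed) = 1236/1716 = 0.72028
p₀ = P(outcome | unexposed) = 391/1955 = 0.2
Under exogeneity and monotonicity, PNS = p₁ − p₀.
PNS = 0.72028 − 0.2 = 0.52028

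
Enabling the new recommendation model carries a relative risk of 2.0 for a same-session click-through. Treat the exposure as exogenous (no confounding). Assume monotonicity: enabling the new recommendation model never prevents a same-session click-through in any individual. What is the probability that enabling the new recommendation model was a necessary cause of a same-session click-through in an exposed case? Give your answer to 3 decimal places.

PN ≈ 0.500

Under exogeneity and monotonicity, PN = (RR − 1) / RR = 1 − 1/RR.
PN = (2.0 − 1) / 2.0 = 1 / 2.0 ≈ 0.5000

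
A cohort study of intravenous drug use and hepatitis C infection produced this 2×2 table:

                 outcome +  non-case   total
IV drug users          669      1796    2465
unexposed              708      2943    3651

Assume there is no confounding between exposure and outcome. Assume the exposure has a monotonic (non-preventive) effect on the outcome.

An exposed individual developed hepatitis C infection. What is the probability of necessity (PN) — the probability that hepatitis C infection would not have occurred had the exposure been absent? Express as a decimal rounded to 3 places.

p₁ = P(outcome | exposed) = 669/2465 = 0.2714
p₀ = P(outcome | unexposed) = 708/3651 = 0.19392
Under exogeneity and monotonicity, PN = (p₁ − p₀)/p₁.
PN = (0.2714 − 0.19392) / 0.2714 ≈ 0.2855

PN ≈ 0.285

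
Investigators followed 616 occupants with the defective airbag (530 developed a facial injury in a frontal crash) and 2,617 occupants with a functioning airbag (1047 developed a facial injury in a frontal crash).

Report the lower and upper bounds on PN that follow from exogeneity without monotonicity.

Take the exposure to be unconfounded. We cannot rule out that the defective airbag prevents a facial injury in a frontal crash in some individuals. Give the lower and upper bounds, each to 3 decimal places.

0.535 ≤ PN ≤ 0.697

p₁ = P(outcome | exposed) = 530/616 = 0.86039
p₀ = P(outcome | unexposed) = 1047/2617 = 0.40008
Under exogeneity alone the bounds on PN are max{0,(p₁−p₀)/p₁} ≤ PN ≤ min{1,(1−p₀)/p₁}.
  lower = (p₁ − p₀)/p₁ = 0.46031 / 0.86039 ≈ 0.5350
  upper = min{1, (1 − p₀)/p₁} = 0.59992 / 0.86039 ≈ 0.6973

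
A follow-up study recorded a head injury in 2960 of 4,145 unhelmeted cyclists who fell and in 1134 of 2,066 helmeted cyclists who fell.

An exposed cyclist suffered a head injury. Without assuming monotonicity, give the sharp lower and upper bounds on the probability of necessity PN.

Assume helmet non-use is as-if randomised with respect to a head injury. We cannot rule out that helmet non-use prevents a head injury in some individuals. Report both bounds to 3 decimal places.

p₁ = P(outcome | exposed) = 2960/4145 = 0.71411
p₀ = P(outcome | unexposed) = 1134/2066 = 0.54889
Under exogeneity alone the bounds on PN are max{0,(p₁−p₀)/p₁} ≤ PN ≤ min{1,(1−p₀)/p₁}.
  lower = (p₁ − p₀)/p₁ = 0.16523 / 0.71411 ≈ 0.2314
  upper = min{1, (1 − p₀)/p₁} = 0.45111 / 0.71411 ≈ 0.6317

0.231 ≤ PN ≤ 0.632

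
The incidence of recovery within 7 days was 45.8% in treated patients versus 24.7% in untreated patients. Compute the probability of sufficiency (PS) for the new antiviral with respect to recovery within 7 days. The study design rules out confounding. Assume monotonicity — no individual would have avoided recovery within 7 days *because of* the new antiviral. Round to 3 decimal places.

PS ≈ 0.280

p₁ = 0.458, p₀ = 0.247.
Under exogeneity and monotonicity, PS = (p₁ − p₀) / (1 − p₀).
PS = (0.458 − 0.247) / (1 − 0.247) = 0.211 / 0.753 ≈ 0.2802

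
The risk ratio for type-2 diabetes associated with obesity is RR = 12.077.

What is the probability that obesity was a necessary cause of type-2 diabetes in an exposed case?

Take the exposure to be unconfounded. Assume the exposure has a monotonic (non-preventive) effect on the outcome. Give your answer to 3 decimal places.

PN ≈ 0.917

Under exogeneity and monotonicity, PN = (RR − 1) / RR = 1 − 1/RR.
PN = (12.077 − 1) / 12.077 = 11.08 / 12.077 ≈ 0.9172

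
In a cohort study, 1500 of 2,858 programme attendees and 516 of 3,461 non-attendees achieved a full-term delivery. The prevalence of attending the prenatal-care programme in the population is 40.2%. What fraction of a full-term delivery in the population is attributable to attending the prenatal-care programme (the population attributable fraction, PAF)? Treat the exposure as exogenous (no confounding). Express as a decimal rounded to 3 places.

PAF ≈ 0.503

p₁ = P(outcome | exposed) = 1500/2858 = 0.52484
p₀ = P(outcome | unexposed) = 516/3461 = 0.14909
Overall risk P(Y=1) = π·p₁ + (1−π)·p₀ = 0.402×0.52484 + 0.598×0.14909 = 0.30014.
Under exogeneity, PAF = [P(Y=1) − p₀] / P(Y=1).
PAF = (0.30014 − 0.14909) / 0.30014 ≈ 0.5033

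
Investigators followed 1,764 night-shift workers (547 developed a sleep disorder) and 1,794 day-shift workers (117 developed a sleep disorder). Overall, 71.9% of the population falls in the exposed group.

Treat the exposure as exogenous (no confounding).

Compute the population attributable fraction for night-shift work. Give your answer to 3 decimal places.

PAF ≈ 0.730

p₁ = P(outcome | exposed) = 547/1764 = 0.31009
p₀ = P(outcome | unexposed) = 117/1794 = 0.065217
Overall risk P(Y=1) = π·p₁ + (1−π)·p₀ = 0.719×0.31009 + 0.281×0.065217 = 0.24128.
Under exogeneity, PAF = [P(Y=1) − p₀] / P(Y=1).
PAF = (0.24128 − 0.065217) / 0.24128 ≈ 0.7297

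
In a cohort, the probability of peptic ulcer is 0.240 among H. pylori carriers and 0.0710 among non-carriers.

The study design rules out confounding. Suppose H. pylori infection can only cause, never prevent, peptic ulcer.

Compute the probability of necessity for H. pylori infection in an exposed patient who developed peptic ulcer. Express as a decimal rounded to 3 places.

Let p₁ = 0.24, p₀ = 0.071.
Under exogeneity and monotonicity, PN = (p₁ − p₀) / p₁.
PN = (0.24 − 0.071) / 0.24 = 0.169 / 0.24 ≈ 0.7042

PN ≈ 0.704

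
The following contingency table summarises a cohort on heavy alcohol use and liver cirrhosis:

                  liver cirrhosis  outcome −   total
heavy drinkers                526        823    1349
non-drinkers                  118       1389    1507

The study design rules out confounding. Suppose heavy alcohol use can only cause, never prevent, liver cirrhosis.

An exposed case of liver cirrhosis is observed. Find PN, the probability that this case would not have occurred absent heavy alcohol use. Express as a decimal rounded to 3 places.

PN ≈ 0.799

p₁ = P(outcome | exposed) = 526/1349 = 0.38992
p₀ = P(outcome | unexposed) = 118/1507 = 0.078301
Under exogeneity and monotonicity, PN = (p₁ − p₀) / p₁.
PN = (0.38992 − 0.078301) / 0.38992 = 0.31162 / 0.38992 ≈ 0.7992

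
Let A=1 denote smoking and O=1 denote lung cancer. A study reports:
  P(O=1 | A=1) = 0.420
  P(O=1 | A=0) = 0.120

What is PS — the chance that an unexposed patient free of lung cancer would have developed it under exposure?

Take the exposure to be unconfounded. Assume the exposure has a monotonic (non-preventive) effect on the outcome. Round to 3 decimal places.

PS ≈ 0.341

Let p₁ = 0.42, p₀ = 0.12.
Under exogeneity and monotonicity, PS = (p₁ − p₀) / (1 − p₀).
PS = (0.42 − 0.12) / (1 − 0.12) = 0.3 / 0.88 ≈ 0.3409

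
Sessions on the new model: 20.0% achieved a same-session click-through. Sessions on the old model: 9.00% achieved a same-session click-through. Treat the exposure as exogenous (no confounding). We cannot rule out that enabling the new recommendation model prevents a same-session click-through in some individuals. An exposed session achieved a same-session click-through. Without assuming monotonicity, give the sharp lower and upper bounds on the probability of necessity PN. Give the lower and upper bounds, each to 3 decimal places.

p₁ = 0.2, p₀ = 0.09.
Under exogeneity alone the bounds on PN are max{0,(p₁−p₀)/p₁} ≤ PN ≤ min{1,(1−p₀)/p₁}.
  lower = (p₁ − p₀)/p₁ = 0.11 / 0.2 ≈ 0.5500
  upper = min{1, (1 − p₀)/p₁} = 0.91 / 0.2 ≈ 4.5500 → capped at 1

0.550 ≤ PN ≤ 1.000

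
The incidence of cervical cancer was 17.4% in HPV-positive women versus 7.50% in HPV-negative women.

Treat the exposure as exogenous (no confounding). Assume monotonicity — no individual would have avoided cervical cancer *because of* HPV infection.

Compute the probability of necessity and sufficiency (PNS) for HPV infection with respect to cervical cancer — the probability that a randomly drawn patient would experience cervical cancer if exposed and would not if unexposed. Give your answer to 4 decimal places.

PNS ≈ 0.0990

p₁ = 0.174, p₀ = 0.075.
Under exogeneity and monotonicity, PNS = p₁ − p₀.
PNS = 0.174 − 0.075 = 0.099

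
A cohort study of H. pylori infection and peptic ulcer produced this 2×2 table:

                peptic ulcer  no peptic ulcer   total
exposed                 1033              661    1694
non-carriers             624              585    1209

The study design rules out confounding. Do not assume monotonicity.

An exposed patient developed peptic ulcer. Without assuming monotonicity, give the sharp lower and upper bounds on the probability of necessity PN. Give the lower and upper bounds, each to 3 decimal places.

p₁ = P(outcome | exposed) = 1033/1694 = 0.6098
p₀ = P(outcome | unexposed) = 624/1209 = 0.51613
Under exogeneity alone the bounds on PN are max{0,(p₁−p₀)/p₁} ≤ PN ≤ min{1,(1−p₀)/p₁}.
  lower = (p₁ − p₀)/p₁ = 0.09367 / 0.6098 ≈ 0.1536
  upper = min{1, (1 − p₀)/p₁} = 0.48387 / 0.6098 ≈ 0.7935

0.154 ≤ PN ≤ 0.793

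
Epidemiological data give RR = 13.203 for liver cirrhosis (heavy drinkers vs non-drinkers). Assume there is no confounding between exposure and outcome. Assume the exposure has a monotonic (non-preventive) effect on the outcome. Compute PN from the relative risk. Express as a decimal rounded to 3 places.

PN ≈ 0.924

Under exogeneity and monotonicity, PN = (RR − 1) / RR = 1 − 1/RR.
PN = (13.203 − 1) / 13.203 = 12.2 / 13.203 ≈ 0.9243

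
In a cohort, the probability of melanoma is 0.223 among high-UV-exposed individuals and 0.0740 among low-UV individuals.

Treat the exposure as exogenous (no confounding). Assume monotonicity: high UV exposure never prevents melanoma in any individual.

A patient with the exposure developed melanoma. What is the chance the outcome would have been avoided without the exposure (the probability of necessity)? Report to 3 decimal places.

PN ≈ 0.668

Let p₁ = 0.223, p₀ = 0.074.
Under exogeneity and monotonicity, PN = (p₁ − p₀) / p₁.
PN = (0.223 − 0.074) / 0.223 = 0.149 / 0.223 ≈ 0.6682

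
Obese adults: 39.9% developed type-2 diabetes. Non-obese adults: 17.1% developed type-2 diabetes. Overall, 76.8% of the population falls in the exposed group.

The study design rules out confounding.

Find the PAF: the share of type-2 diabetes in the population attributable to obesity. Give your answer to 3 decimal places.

PAF ≈ 0.506

p₁ = 0.399, p₀ = 0.171.
Overall risk P(Y=1) = π·p₁ + (1−π)·p₀ = 0.768×0.399 + 0.232×0.171 = 0.3461.
Under exogeneity, PAF = [P(Y=1) − p₀] / P(Y=1).
PAF = (0.3461 − 0.171) / 0.3461 ≈ 0.5059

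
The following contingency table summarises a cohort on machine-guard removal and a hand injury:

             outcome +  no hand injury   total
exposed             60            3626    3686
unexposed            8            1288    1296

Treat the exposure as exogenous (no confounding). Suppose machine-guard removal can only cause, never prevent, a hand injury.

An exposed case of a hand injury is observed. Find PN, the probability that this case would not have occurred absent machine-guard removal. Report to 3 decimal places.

p₁ = P(outcome | exposed) = 60/3686 = 0.016278
p₀ = P(outcome | unexposed) = 8/1296 = 0.0061728
Under exogeneity and monotonicity, PN = (p₁ − p₀)/p₁.
PN = (0.016278 − 0.0061728) / 0.016278 ≈ 0.6208

PN ≈ 0.621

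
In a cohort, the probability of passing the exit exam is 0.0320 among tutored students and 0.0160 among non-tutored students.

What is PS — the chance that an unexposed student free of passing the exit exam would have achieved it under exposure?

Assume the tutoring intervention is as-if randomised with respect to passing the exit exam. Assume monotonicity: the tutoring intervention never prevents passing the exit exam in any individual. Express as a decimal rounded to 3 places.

PS ≈ 0.016

Let p₁ = 0.032, p₀ = 0.016.
Under exogeneity and monotonicity, PS = (p₁ − p₀) / (1 − p₀).
PS = (0.032 − 0.016) / (1 − 0.016) = 0.016 / 0.984 ≈ 0.0163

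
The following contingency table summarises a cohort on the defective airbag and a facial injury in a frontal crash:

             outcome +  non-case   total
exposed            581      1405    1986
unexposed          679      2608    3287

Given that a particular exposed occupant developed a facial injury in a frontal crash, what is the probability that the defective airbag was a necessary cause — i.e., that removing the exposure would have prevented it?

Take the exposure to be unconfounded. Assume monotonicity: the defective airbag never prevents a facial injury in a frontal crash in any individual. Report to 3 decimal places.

p₁ = P(outcome | exposed) = 581/1986 = 0.29255
p₀ = P(outcome | unexposed) = 679/3287 = 0.20657
Under exogeneity and monotonicity, PN = (p₁ − p₀)/p₁.
PN = (0.29255 − 0.20657) / 0.29255 ≈ 0.2939

PN ≈ 0.294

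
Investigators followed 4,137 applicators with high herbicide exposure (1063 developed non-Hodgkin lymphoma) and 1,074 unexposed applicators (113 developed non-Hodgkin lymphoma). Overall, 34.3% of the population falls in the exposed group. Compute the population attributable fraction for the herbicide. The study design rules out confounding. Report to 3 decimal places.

PAF ≈ 0.331

p₁ = P(outcome | exposed) = 1063/4137 = 0.25695
p₀ = P(outcome | unexposed) = 113/1074 = 0.10521
Overall risk P(Y=1) = π·p₁ + (1−π)·p₀ = 0.343×0.25695 + 0.657×0.10521 = 0.15726.
Under exogeneity, PAF = [P(Y=1) − p₀] / P(Y=1).
PAF = (0.15726 − 0.10521) / 0.15726 ≈ 0.3310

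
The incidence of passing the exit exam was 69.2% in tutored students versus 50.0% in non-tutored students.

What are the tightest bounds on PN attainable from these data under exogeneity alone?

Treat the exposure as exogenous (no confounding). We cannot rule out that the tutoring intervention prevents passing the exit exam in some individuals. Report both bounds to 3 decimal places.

p₁ = 0.692, p₀ = 0.5.
Under exogeneity alone the bounds on PN are max{0,(p₁−p₀)/p₁} ≤ PN ≤ min{1,(1−p₀)/p₁}.
  lower = (p₁ − p₀)/p₁ = 0.192 / 0.692 ≈ 0.2775
  upper = min{1, (1 − p₀)/p₁} = 0.5 / 0.692 ≈ 0.7225

0.277 ≤ PN ≤ 0.723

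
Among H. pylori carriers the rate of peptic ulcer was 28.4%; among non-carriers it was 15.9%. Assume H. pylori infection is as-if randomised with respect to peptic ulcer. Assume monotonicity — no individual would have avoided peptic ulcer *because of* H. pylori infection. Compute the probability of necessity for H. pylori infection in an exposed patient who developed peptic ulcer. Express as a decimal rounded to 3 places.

p₁ = 0.284, p₀ = 0.159.
Under exogeneity and monotonicity, PN = (p₁ − p₀) / p₁.
PN = (0.284 − 0.159) / 0.284 = 0.125 / 0.284 ≈ 0.4401

PN ≈ 0.440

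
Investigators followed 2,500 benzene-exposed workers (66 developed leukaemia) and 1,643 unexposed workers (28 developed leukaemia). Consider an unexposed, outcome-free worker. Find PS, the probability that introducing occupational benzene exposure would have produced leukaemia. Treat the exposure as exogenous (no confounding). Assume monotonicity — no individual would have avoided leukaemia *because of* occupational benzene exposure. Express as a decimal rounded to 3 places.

PS ≈ 0.010

p₁ = P(outcome | exposed) = 66/2500 = 0.0264
p₀ = P(outcome | unexposed) = 28/1643 = 0.017042
Under exogeneity and monotonicity, PS = (p₁ − p₀) / (1 − p₀).
PS = (0.0264 − 0.017042) / (1 − 0.017042) = 0.009358 / 0.98296 ≈ 0.0095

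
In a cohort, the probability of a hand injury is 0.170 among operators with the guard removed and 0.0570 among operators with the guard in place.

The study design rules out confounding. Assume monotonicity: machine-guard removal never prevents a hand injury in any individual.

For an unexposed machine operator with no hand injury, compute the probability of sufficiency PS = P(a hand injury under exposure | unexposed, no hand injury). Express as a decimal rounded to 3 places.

Let p₁ = 0.17, p₀ = 0.057.
Under exogeneity and monotonicity, PS = (p₁ − p₀) / (1 − p₀).
PS = (0.17 − 0.057) / (1 − 0.057) = 0.113 / 0.943 ≈ 0.1198

PS ≈ 0.120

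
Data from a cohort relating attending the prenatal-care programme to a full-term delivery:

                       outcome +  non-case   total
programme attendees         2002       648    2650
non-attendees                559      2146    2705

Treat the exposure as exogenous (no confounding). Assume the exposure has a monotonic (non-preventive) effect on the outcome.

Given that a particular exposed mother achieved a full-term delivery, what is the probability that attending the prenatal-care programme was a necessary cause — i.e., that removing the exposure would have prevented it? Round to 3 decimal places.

PN ≈ 0.726

p₁ = P(outcome | exposed) = 2002/2650 = 0.75547
p₀ = P(outcome | unexposed) = 559/2705 = 0.20665
Under exogeneity and monotonicity, PN = (p₁ − p₀)/p₁.
PN = (0.75547 − 0.20665) / 0.75547 ≈ 0.7265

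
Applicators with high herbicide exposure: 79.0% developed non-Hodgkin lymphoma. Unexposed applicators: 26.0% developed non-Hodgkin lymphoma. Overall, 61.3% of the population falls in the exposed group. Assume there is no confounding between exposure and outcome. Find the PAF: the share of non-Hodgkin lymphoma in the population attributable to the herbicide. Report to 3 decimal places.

p₁ = 0.79, p₀ = 0.26.
Overall risk P(Y=1) = π·p₁ + (1−π)·p₀ = 0.613×0.79 + 0.387×0.26 = 0.58489.
Under exogeneity, PAF = [P(Y=1) − p₀] / P(Y=1).
PAF = (0.58489 − 0.26) / 0.58489 ≈ 0.5555

PAF ≈ 0.555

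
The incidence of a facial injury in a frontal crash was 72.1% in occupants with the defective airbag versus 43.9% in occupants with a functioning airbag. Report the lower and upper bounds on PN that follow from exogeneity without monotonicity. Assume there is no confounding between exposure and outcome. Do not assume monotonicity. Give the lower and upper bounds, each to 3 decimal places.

0.391 ≤ PN ≤ 0.778

p₁ = 0.721, p₀ = 0.439.
Under exogeneity alone the bounds on PN are max{0,(p₁−p₀)/p₁} ≤ PN ≤ min{1,(1−p₀)/p₁}.
  lower = (p₁ − p₀)/p₁ = 0.282 / 0.721 ≈ 0.3911
  upper = min{1, (1 − p₀)/p₁} = 0.561 / 0.721 ≈ 0.7781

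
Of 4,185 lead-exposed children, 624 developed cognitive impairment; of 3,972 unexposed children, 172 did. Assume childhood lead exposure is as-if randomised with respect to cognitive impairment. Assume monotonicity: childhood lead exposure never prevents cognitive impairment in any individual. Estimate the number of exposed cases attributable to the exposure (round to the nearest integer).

p₁ = P(outcome | exposed) = 624/4185 = 0.1491
p₀ = P(outcome | unexposed) = 172/3972 = 0.043303
PN = (p₁ − p₀)/p₁ = (0.1491 − 0.043303) / 0.1491 ≈ 0.70958.
Attributable cases ≈ PN × (exposed cases) = 0.70958 × 624 ≈ 442.78.

about 443 cases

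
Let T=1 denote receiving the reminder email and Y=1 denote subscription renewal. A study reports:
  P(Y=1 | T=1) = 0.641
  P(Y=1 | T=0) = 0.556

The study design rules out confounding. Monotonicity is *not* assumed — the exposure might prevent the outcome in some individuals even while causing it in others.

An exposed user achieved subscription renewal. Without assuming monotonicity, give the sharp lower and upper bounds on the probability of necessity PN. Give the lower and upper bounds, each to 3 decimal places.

0.133 ≤ PN ≤ 0.693

Let p₁ = 0.641, p₀ = 0.556.
Under exogeneity alone the bounds on PN are max{0,(p₁−p₀)/p₁} ≤ PN ≤ min{1,(1−p₀)/p₁}.
  lower = (p₁ − p₀)/p₁ = 0.085 / 0.641 ≈ 0.1326
  upper = min{1, (1 − p₀)/p₁} = 0.444 / 0.641 ≈ 0.6927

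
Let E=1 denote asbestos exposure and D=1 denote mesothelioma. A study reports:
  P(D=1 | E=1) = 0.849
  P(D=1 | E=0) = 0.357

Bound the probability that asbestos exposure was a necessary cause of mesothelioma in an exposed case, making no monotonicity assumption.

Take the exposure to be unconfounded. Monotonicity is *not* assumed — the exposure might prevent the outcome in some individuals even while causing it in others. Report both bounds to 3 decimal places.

0.580 ≤ PN ≤ 0.757

Let p₁ = 0.849, p₀ = 0.357.
Under exogeneity alone the bounds on PN are max{0,(p₁−p₀)/p₁} ≤ PN ≤ min{1,(1−p₀)/p₁}.
  lower = (p₁ − p₀)/p₁ = 0.492 / 0.849 ≈ 0.5795
  upper = min{1, (1 − p₀)/p₁} = 0.643 / 0.849 ≈ 0.7574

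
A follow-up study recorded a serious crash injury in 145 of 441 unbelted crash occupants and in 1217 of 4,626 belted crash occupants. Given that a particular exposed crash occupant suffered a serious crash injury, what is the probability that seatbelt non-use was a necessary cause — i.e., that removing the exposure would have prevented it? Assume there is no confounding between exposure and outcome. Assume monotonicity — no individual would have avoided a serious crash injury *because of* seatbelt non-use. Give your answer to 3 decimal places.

p₁ = P(outcome | exposed) = 145/441 = 0.3288
p₀ = P(outcome | unexposed) = 1217/4626 = 0.26308
Under exogeneity and monotonicity, PN = (p₁ − p₀) / p₁.
PN = (0.3288 − 0.26308) / 0.3288 = 0.06572 / 0.3288 ≈ 0.1999

PN ≈ 0.200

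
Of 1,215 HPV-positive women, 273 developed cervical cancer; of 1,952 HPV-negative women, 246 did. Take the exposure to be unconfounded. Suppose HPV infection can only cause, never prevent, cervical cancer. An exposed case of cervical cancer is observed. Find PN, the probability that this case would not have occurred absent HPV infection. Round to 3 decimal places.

p₁ = P(outcome | exposed) = 273/1215 = 0.22469
p₀ = P(outcome | unexposed) = 246/1952 = 0.12602
Under exogeneity and monotonicity, PN = (p₁ − p₀) / p₁.
PN = (0.22469 − 0.12602) / 0.22469 = 0.098667 / 0.22469 ≈ 0.4391

PN ≈ 0.439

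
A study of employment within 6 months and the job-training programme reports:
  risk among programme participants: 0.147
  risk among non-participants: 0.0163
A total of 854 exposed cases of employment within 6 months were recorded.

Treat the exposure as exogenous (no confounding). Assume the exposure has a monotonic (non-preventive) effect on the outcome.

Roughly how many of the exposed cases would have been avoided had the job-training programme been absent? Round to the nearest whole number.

Let p₁ = 0.147, p₀ = 0.0163.
PN = (p₁ − p₀)/p₁ = (0.147 − 0.0163) / 0.147 ≈ 0.88912.
Attributable cases ≈ PN × (exposed cases) = 0.88912 × 854 ≈ 759.30.

about 759 cases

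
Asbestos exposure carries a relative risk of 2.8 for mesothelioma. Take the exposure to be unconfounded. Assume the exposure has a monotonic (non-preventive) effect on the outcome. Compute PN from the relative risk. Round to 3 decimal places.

Under exogeneity and monotonicity, PN = (RR − 1) / RR = 1 − 1/RR.
PN = (2.8 − 1) / 2.8 = 1.8 / 2.8 ≈ 0.6429

PN ≈ 0.643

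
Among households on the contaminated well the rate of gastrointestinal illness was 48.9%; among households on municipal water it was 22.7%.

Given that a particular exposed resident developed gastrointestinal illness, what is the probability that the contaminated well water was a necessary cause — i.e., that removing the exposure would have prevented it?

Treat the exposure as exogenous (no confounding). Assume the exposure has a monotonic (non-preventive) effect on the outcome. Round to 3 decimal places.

PN ≈ 0.536

p₁ = 0.489, p₀ = 0.227.
Under exogeneity and monotonicity, PN = (p₁ − p₀) / p₁.
PN = (0.489 − 0.227) / 0.489 = 0.262 / 0.489 ≈ 0.5358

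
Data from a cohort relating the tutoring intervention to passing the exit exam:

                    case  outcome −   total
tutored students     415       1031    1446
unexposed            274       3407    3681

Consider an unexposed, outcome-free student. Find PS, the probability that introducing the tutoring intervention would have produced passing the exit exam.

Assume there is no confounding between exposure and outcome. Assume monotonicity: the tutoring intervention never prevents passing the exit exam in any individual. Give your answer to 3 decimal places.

p₁ = P(outcome | exposed) = 415/1446 = 0.287
p₀ = P(outcome | unexposed) = 274/3681 = 0.074436
Under exogeneity and monotonicity, PS = (p₁ − p₀)/(1 − p₀).
PS = (0.287 − 0.074436) / 0.92556 ≈ 0.2297

PS ≈ 0.230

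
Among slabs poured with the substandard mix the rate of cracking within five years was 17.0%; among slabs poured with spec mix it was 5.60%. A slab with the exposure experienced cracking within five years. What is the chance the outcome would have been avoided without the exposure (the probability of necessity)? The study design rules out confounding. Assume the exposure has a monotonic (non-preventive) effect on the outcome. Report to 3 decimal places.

PN ≈ 0.671

p₁ = 0.17, p₀ = 0.056.
Under exogeneity and monotonicity, PN = (p₁ − p₀) / p₁.
PN = (0.17 − 0.056) / 0.17 = 0.114 / 0.17 ≈ 0.6706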